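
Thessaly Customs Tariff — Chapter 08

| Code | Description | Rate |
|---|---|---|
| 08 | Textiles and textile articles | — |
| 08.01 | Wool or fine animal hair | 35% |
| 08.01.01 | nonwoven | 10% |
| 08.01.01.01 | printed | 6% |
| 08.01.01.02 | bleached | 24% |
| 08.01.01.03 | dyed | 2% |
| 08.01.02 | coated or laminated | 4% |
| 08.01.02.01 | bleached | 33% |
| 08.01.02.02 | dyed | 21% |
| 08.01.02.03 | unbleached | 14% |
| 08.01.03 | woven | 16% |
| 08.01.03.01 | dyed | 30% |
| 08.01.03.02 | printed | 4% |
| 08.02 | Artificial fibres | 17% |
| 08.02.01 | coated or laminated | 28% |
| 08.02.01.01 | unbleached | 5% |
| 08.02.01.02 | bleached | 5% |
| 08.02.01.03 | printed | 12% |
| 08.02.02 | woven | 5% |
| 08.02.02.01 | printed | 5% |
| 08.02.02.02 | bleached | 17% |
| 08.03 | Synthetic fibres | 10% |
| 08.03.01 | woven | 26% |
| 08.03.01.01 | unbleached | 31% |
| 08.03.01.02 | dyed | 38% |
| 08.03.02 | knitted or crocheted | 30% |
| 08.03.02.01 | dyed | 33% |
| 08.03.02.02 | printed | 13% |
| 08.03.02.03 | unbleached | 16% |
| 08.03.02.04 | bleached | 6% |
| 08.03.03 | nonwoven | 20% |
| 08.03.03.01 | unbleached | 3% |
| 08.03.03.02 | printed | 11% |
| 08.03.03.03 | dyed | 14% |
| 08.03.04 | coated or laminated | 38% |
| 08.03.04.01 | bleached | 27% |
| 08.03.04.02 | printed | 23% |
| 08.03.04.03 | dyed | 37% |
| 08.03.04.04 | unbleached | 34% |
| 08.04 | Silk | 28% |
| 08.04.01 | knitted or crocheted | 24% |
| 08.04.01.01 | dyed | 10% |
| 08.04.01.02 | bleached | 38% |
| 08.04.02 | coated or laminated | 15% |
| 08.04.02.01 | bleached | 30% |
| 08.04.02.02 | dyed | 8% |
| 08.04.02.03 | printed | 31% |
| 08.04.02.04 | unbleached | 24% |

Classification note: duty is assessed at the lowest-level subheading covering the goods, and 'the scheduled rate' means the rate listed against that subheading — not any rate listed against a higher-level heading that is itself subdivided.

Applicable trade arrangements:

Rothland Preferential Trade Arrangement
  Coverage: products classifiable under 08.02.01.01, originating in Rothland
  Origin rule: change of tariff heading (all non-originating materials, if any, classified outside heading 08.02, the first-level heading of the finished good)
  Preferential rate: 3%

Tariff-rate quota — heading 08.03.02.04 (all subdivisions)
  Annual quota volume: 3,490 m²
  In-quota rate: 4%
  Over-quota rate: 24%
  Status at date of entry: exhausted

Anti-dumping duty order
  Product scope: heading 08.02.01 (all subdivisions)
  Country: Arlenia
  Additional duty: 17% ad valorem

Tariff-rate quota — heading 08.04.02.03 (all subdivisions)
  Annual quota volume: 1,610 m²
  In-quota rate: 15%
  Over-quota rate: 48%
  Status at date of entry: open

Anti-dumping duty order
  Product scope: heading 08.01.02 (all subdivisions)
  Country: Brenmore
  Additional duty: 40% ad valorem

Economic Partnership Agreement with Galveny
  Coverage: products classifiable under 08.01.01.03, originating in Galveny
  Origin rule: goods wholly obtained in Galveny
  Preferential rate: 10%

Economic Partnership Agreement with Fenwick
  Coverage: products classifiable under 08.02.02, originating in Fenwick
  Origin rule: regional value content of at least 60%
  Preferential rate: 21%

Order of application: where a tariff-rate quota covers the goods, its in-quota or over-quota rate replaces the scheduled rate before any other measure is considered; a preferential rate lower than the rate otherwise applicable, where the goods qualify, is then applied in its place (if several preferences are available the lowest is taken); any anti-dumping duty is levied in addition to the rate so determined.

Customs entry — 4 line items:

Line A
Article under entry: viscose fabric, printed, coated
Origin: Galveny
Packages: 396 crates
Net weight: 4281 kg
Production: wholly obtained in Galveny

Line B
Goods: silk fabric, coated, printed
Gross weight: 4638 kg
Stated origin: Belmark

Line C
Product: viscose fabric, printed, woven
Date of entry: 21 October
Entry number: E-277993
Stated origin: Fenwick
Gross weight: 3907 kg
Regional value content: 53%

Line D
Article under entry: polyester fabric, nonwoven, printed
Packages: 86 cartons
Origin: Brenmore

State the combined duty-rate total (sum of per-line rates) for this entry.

43%

Line A: viscose → 08.02; coated → 08.02.01; printed → 08.02.01.03. Scheduled 12%. Galveny agreement on 08.01.01.03: 08.02.01.03 not covered. → 12%.
Line B: silk → 08.04; coated → 08.04.02; printed → 08.04.02.03. Scheduled 31%. quota on 08.04.02.03 open → in-quota 15%. → 15%.
Line C: viscose → 08.02; woven → 08.02.02; printed → 08.02.02.01. Scheduled 5%. Fenwick agreement on 08.02.02: RVC < 60%. → 5%.
Line D: polyester → 08.03; nonwoven → 08.03.03; printed → 08.03.03.02. Scheduled 11%. No special measure applies. → 11%.
Sum: 12% + 15% + 5% + 11% = 43%.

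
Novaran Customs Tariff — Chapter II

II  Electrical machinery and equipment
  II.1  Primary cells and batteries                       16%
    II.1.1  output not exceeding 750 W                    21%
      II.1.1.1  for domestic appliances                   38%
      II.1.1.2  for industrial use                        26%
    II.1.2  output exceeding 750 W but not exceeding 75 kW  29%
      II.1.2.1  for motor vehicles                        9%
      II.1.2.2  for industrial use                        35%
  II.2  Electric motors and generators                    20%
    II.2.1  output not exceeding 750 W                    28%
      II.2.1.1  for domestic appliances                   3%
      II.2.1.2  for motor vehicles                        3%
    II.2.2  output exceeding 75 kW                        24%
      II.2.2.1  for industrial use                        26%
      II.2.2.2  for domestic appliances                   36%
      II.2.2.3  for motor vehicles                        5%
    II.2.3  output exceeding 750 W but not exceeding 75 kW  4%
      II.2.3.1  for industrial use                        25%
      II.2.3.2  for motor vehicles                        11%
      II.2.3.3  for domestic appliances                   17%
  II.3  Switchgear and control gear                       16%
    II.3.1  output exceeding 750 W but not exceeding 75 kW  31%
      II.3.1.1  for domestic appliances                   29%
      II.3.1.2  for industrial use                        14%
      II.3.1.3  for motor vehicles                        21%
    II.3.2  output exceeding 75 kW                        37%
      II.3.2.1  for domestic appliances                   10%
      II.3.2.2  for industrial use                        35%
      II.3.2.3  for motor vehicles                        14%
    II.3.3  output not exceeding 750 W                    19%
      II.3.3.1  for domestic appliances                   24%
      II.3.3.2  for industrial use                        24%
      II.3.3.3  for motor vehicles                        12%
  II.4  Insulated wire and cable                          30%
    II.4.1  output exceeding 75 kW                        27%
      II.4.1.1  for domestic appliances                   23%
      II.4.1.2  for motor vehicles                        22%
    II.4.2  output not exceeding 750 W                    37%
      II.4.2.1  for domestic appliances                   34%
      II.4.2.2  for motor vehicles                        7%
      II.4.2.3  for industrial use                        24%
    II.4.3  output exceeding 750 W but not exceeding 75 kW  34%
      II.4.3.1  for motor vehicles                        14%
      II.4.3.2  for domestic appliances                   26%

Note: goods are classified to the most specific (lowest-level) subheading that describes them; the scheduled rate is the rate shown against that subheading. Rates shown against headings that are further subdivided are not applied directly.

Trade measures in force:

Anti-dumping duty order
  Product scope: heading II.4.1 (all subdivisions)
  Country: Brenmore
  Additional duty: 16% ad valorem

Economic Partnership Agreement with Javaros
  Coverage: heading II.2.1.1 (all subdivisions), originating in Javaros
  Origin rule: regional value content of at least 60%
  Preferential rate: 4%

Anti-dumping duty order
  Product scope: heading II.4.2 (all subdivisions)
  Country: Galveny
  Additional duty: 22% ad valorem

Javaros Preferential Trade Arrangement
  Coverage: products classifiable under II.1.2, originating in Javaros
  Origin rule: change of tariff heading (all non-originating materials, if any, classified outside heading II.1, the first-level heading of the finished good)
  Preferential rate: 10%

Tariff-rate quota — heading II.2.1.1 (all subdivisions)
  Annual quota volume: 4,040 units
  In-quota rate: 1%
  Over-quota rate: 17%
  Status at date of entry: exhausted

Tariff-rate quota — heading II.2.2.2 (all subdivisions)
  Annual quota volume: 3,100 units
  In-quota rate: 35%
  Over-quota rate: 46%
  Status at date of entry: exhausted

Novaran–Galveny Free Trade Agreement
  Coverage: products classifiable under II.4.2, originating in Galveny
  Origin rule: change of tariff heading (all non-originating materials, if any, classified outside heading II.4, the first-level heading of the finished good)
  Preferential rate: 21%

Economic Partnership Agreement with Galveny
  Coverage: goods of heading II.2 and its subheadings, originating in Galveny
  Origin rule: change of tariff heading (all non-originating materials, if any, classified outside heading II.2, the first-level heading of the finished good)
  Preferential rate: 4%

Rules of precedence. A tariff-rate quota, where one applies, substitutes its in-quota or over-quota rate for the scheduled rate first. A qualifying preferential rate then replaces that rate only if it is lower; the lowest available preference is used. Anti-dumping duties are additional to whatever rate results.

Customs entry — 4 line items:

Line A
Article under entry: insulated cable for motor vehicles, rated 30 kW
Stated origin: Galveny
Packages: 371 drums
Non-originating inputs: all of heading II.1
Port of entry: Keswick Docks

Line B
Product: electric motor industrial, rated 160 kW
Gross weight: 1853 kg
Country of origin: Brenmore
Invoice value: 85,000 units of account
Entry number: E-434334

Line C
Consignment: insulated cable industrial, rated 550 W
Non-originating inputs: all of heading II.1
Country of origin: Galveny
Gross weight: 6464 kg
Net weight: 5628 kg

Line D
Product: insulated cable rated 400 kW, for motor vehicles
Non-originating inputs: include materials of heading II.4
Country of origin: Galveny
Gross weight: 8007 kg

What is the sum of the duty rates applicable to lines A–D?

105%

Line A: insulated cable → II.4; rated 30 kW → II.4.3; for motor vehicles → II.4.3.1. Scheduled 14%. Galveny agreement on II.4.2: II.4.3.1 not covered; Galveny agreement on II.2: II.4.3.1 not covered. → 14%.
Line B: electric motor → II.2; rated 160 kW → II.2.2; industrial → II.2.2.1. Scheduled 26%. No special measure applies. → 26%.
Line C: insulated cable → II.4; rated 550 W → II.4.2; industrial → II.4.2.3. Scheduled 24%. Galveny agreement on II.4.2: CTH met → 21% available; Galveny agreement on II.2: II.4.2.3 not covered; preferential 21%; anti-dumping (Galveny, II.4.2): +22%; total 21% + 22% = 43%. → 43%.
Line D: insulated cable → II.4; rated 400 kW → II.4.1; for motor vehicles → II.4.1.2. Scheduled 22%. Galveny agreement on II.4.2: II.4.1.2 not covered; Galveny agreement on II.2: II.4.1.2 not covered. → 22%.
Sum: 14% + 26% + 43% + 22% = 105%.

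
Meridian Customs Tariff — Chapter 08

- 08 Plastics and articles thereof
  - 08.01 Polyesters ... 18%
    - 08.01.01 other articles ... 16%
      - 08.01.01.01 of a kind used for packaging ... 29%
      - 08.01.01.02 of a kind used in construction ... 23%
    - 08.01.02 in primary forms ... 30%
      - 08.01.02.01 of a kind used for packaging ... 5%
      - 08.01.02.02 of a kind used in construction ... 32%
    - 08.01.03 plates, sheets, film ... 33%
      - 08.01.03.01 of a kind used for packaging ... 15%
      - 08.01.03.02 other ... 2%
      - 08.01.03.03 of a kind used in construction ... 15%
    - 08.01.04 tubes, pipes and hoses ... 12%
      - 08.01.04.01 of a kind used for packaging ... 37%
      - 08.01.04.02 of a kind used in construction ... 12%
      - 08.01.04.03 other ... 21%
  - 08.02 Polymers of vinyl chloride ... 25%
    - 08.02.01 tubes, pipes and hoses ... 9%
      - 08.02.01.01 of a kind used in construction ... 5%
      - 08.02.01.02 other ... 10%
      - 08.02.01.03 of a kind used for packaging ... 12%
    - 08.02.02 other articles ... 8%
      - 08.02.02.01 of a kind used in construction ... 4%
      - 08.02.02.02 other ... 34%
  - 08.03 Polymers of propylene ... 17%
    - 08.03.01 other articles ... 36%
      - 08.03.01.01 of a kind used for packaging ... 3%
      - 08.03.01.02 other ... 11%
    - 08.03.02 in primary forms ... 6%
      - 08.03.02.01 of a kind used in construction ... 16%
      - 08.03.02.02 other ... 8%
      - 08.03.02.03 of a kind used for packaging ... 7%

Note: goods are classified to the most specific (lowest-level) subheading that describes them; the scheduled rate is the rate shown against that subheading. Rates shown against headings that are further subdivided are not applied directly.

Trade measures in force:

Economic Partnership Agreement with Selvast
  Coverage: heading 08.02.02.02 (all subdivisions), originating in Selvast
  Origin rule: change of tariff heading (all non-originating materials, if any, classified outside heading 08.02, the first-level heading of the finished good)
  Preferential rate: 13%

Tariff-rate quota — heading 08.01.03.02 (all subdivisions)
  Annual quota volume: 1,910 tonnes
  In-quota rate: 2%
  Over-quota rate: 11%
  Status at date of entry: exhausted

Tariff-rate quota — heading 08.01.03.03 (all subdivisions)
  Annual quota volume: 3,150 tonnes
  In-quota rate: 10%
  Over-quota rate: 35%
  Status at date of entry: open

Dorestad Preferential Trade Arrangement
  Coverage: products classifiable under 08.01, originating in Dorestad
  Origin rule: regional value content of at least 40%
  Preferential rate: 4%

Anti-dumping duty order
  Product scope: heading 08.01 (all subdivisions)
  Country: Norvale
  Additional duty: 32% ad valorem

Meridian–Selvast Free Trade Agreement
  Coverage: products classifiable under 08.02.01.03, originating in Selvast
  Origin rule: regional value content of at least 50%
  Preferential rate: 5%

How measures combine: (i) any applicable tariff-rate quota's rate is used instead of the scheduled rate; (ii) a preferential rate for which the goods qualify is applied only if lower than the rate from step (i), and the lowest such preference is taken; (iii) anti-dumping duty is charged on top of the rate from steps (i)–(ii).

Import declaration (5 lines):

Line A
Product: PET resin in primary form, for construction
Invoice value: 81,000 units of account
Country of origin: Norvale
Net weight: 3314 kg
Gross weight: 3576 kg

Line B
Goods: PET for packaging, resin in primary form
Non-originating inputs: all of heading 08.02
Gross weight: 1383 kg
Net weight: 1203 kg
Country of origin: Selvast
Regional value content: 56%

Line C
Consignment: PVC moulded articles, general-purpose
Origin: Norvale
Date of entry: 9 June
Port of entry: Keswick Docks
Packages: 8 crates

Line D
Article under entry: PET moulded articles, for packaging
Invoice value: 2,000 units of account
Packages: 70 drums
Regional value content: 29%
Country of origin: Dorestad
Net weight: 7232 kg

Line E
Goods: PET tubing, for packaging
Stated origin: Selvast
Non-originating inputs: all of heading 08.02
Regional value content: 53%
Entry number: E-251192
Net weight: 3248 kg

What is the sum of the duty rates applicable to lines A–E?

Line A: PET → 08.01; resin in primary form → 08.01.02; for construction → 08.01.02.02. Scheduled 32%. anti-dumping (Norvale, 08.01): +32%; total 32% + 32% = 64%. → 64%.
Line B: PET → 08.01; resin in primary form → 08.01.02; for packaging → 08.01.02.01. Scheduled 5%. Selvast agreement on 08.02.02.02: 08.01.02.01 not covered; Selvast agreement on 08.02.01.03: 08.01.02.01 not covered. → 5%.
Line C: PVC → 08.02; moulded articles → 08.02.02; general-purpose → 08.02.02.02. Scheduled 34%. No special measure applies. → 34%.
Line D: PET → 08.01; moulded articles → 08.01.01; for packaging → 08.01.01.01. Scheduled 29%. Dorestad agreement on 08.01: RVC < 40%. → 29%.
Line E: PET → 08.01; tubing → 08.01.04; for packaging → 08.01.04.01. Scheduled 37%. Selvast agreement on 08.02.02.02: 08.01.04.01 not covered; Selvast agreement on 08.02.01.03: 08.01.04.01 not covered. → 37%.
Sum: 64% + 5% + 34% + 29% + 37% = 169%.

169%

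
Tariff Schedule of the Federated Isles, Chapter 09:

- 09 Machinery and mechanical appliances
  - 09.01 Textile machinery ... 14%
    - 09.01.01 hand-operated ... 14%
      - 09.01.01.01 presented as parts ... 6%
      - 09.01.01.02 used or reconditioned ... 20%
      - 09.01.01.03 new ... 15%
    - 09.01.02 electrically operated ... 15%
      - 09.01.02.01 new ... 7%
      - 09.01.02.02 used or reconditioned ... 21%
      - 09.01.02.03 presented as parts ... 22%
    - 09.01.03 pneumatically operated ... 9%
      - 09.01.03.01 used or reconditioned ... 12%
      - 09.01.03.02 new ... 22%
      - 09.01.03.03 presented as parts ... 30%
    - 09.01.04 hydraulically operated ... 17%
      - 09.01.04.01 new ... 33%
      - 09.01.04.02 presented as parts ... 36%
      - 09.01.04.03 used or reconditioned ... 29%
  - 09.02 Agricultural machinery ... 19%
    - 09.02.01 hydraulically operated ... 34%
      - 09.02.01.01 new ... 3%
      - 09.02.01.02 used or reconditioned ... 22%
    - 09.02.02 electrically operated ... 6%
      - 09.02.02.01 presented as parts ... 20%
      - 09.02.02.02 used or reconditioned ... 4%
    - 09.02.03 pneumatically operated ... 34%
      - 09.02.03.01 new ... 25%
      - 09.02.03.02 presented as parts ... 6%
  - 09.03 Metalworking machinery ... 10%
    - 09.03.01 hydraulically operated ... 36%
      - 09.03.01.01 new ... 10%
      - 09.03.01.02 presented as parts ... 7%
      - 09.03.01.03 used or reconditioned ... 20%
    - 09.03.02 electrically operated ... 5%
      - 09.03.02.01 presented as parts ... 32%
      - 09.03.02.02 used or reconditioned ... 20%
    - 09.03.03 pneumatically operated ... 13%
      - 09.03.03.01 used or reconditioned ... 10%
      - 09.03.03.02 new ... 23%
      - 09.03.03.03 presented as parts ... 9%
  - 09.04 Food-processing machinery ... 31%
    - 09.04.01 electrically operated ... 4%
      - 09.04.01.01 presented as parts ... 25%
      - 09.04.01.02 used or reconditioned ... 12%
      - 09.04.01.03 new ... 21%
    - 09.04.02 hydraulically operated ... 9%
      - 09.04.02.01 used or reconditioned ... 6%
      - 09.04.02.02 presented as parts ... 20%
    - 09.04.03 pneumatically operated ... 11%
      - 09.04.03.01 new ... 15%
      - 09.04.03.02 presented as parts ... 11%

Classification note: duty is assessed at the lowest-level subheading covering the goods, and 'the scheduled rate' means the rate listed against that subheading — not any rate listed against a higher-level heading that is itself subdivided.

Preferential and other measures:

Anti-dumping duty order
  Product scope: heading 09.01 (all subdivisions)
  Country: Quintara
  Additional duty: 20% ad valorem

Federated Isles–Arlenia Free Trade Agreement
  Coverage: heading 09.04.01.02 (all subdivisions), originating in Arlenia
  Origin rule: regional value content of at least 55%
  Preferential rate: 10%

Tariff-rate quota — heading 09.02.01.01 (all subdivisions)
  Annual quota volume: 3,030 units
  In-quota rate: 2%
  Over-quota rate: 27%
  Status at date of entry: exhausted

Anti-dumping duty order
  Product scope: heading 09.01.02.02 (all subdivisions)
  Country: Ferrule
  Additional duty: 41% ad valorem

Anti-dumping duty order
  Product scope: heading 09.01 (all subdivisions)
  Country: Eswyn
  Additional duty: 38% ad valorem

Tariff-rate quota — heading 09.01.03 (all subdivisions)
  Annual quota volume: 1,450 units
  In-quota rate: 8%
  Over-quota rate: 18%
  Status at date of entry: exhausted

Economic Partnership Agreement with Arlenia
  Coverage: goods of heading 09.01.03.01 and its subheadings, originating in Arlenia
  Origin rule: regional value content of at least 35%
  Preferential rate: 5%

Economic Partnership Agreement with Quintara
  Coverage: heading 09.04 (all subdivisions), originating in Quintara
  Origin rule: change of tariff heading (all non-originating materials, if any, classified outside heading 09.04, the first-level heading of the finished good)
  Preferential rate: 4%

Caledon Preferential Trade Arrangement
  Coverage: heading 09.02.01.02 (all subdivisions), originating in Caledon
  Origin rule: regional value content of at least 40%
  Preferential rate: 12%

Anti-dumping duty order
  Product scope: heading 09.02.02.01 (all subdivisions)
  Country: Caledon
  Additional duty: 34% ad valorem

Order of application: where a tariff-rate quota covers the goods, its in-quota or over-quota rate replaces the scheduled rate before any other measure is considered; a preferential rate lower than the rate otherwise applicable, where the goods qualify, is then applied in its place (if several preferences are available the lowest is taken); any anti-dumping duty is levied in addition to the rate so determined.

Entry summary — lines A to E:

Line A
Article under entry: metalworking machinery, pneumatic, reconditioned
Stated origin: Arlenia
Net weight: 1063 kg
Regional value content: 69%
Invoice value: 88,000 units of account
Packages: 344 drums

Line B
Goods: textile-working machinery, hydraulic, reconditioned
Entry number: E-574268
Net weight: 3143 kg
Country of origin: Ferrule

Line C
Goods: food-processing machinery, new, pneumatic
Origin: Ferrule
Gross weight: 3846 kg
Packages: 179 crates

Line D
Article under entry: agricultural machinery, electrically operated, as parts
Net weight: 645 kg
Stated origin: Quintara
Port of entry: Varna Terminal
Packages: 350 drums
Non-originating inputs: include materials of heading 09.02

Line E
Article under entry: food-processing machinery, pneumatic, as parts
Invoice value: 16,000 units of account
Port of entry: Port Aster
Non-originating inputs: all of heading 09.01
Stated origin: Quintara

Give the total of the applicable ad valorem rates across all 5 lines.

78%

Line A: metalworking → 09.03; pneumatic → 09.03.03; reconditioned → 09.03.03.01. Scheduled 10%. Arlenia agreement on 09.04.01.02: 09.03.03.01 not covered; Arlenia agreement on 09.01.03.01: 09.03.03.01 not covered. → 10%.
Line B: textile-working → 09.01; hydraulic → 09.01.04; reconditioned → 09.01.04.03. Scheduled 29%. No special measure applies. → 29%.
Line C: food-processing → 09.04; pneumatic → 09.04.03; new → 09.04.03.01. Scheduled 15%. No special measure applies. → 15%.
Line D: agricultural → 09.02; electrically operated → 09.02.02; as parts → 09.02.02.01. Scheduled 20%. Quintara agreement on 09.04: 09.02.02.01 not covered. → 20%.
Line E: food-processing → 09.04; pneumatic → 09.04.03; as parts → 09.04.03.02. Scheduled 11%. Quintara agreement on 09.04: CTH met → 4% available; preferential 4%. → 4%.
Sum: 10% + 29% + 15% + 20% + 4% = 78%.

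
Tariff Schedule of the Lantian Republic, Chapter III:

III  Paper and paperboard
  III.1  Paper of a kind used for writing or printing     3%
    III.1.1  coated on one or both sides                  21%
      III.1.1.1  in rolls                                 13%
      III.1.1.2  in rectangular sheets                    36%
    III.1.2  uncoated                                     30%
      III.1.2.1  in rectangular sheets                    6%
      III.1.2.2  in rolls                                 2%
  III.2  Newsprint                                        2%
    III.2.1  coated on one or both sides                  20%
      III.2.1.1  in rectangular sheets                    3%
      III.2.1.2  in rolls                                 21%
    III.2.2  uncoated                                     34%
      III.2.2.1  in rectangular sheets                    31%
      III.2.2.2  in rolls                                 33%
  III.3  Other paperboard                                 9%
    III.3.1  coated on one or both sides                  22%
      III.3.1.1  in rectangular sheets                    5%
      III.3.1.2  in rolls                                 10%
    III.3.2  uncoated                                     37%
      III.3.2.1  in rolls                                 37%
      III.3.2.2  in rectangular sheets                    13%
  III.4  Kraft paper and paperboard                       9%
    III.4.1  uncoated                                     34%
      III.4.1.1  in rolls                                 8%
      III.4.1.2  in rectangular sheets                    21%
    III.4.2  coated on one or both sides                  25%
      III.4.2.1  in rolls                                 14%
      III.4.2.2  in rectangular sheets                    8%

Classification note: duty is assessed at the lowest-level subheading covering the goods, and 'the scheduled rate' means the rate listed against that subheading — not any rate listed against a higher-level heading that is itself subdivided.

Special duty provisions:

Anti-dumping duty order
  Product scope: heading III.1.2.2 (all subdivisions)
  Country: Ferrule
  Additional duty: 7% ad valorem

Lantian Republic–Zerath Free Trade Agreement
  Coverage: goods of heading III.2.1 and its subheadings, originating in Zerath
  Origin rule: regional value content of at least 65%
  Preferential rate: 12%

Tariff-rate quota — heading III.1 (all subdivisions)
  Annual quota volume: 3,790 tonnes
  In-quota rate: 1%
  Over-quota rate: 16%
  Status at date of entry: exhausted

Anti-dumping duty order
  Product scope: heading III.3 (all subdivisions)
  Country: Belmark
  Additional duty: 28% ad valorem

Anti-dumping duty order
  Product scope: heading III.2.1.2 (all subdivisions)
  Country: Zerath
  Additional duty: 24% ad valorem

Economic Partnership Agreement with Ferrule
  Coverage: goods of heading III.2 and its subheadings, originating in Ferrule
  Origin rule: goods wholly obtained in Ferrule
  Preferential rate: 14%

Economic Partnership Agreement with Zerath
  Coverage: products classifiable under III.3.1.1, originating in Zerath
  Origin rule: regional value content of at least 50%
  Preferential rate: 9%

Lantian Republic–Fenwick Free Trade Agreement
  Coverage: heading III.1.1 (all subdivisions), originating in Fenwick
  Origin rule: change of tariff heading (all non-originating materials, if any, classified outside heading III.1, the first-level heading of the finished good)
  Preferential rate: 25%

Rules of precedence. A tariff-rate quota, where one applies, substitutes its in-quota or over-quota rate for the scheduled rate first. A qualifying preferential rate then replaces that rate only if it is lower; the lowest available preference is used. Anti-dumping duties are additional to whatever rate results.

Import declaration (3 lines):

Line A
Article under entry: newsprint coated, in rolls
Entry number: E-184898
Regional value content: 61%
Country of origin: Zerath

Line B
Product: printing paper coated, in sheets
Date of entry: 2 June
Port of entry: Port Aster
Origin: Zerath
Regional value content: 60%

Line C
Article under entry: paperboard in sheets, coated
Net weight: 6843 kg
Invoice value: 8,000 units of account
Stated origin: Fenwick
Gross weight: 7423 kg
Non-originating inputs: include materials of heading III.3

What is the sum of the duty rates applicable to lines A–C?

Line A: newsprint → III.2; coated → III.2.1; in rolls → III.2.1.2. Scheduled 21%. Zerath agreement on III.2.1: RVC < 65%; Zerath agreement on III.3.1.1: III.2.1.2 not covered; anti-dumping (Zerath, III.2.1.2): +24%; total 21% + 24% = 45%. → 45%.
Line B: printing paper → III.1; coated → III.1.1; in sheets → III.1.1.2. Scheduled 36%. quota on III.1 exhausted → over-quota 16%; Zerath agreement on III.2.1: III.1.1.2 not covered; Zerath agreement on III.3.1.1: III.1.1.2 not covered. → 16%.
Line C: paperboard → III.3; coated → III.3.1; in sheets → III.3.1.1. Scheduled 5%. Fenwick agreement on III.1.1: III.3.1.1 not covered. → 5%.
Sum: 45% + 16% + 5% = 66%.

66%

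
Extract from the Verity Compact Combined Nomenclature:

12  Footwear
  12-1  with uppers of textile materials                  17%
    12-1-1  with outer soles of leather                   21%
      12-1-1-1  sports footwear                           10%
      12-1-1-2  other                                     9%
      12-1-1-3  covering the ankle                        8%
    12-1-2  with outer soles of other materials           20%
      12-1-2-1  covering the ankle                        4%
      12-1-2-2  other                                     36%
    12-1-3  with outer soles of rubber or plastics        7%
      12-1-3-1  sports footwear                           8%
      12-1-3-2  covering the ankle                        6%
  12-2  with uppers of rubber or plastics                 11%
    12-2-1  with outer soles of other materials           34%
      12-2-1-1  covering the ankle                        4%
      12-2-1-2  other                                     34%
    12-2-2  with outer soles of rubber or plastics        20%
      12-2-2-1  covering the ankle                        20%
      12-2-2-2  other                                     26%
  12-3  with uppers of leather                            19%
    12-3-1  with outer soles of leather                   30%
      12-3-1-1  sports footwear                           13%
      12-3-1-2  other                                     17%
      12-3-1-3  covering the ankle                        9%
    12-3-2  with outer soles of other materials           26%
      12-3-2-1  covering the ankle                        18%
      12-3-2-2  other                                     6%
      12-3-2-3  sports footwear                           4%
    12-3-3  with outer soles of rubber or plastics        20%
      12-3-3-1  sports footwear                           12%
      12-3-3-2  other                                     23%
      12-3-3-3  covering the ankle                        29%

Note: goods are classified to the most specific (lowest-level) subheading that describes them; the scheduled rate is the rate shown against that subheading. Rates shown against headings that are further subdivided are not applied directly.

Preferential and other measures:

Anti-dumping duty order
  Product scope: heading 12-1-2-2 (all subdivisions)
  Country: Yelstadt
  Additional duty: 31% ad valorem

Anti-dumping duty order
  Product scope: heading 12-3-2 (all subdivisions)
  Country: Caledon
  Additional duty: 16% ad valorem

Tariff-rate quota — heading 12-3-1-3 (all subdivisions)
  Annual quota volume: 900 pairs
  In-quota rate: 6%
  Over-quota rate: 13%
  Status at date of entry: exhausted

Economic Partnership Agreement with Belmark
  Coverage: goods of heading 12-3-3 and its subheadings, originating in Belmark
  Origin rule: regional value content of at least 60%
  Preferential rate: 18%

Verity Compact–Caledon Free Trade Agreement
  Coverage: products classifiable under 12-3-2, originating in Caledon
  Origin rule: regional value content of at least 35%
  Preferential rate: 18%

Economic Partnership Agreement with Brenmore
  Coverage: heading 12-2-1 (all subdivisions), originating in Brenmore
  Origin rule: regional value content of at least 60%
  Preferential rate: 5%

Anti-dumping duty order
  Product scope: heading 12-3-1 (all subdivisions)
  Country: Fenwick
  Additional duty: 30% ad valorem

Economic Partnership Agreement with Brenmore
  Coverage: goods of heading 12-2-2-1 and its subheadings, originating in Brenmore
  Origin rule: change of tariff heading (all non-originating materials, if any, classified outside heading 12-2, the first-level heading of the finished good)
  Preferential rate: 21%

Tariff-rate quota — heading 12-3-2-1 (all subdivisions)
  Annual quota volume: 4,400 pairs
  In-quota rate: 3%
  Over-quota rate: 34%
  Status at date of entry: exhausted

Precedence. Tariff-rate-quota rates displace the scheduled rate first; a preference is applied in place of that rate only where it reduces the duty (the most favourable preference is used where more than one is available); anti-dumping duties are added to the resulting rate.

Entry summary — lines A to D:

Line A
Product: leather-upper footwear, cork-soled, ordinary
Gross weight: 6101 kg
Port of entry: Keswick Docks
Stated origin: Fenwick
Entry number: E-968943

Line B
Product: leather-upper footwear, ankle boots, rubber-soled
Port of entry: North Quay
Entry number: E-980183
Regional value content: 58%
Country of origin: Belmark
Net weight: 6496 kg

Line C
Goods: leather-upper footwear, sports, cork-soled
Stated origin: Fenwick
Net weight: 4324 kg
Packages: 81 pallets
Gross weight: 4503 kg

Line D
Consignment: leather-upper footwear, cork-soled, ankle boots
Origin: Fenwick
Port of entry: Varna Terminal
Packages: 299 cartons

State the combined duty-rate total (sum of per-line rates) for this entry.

73%

Line A: leather-upper → 12-3; cork-soled → 12-3-2; ordinary → 12-3-2-2. Scheduled 6%. No special measure applies. → 6%.
Line B: leather-upper → 12-3; rubber-soled → 12-3-3; ankle boots → 12-3-3-3. Scheduled 29%. Belmark agreement on 12-3-3: RVC < 60%. → 29%.
Line C: leather-upper → 12-3; cork-soled → 12-3-2; sports → 12-3-2-3. Scheduled 4%. No special measure applies. → 4%.
Line D: leather-upper → 12-3; cork-soled → 12-3-2; ankle boots → 12-3-2-1. Scheduled 18%. quota on 12-3-2-1 exhausted → over-quota 34%. → 34%.
Sum: 6% + 29% + 4% + 34% = 73%.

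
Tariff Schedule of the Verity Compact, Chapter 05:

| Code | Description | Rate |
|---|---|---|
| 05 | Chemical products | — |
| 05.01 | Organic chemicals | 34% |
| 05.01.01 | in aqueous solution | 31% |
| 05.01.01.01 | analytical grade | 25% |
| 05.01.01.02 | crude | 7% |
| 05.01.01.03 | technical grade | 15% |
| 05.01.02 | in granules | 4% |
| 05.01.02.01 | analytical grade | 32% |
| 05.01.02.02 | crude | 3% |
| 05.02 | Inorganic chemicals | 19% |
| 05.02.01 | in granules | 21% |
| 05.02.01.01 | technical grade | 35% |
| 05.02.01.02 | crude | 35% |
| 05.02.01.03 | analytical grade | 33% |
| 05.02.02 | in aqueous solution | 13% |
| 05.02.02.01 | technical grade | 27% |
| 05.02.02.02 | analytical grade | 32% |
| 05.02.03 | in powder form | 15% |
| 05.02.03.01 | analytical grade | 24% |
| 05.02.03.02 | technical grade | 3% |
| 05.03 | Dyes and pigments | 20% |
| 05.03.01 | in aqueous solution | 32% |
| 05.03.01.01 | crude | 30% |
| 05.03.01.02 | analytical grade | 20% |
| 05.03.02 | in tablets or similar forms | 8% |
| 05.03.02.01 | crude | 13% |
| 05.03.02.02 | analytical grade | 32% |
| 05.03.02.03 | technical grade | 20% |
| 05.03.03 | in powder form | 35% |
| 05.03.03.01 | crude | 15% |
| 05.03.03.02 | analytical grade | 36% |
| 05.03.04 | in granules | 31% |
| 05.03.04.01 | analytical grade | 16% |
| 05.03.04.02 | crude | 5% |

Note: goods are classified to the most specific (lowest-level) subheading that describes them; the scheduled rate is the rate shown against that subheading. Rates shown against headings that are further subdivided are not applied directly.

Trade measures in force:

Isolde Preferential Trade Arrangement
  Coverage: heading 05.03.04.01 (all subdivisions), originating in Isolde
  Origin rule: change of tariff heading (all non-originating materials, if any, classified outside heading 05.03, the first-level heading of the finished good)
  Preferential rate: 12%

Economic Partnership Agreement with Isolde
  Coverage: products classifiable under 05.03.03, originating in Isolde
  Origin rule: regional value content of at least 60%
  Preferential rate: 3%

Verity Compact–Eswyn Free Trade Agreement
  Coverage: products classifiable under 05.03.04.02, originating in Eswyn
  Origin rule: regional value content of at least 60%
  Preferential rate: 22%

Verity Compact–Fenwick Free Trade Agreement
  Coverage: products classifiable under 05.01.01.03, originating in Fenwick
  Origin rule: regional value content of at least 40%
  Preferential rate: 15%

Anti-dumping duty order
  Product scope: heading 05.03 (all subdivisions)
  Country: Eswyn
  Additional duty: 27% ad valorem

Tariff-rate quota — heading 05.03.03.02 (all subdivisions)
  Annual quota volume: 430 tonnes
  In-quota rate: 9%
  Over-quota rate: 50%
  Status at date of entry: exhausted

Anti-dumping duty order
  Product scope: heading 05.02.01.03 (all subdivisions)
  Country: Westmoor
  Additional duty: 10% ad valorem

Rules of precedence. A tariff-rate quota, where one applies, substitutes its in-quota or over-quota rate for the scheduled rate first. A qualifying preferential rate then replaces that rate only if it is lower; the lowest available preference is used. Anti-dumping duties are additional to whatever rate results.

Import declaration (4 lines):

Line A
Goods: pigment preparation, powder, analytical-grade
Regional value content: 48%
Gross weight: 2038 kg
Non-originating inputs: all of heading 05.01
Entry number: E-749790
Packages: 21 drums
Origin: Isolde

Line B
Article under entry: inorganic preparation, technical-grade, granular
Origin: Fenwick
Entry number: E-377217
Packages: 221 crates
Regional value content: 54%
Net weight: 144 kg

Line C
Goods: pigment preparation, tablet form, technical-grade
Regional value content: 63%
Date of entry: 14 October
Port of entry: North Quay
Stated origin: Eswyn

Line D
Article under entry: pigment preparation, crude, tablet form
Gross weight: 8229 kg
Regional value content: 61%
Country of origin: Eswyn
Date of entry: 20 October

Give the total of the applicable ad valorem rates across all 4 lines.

Line A: pigment → 05.03; powder → 05.03.03; analytical-grade → 05.03.03.02. Scheduled 36%. quota on 05.03.03.02 exhausted → over-quota 50%; Isolde agreement on 05.03.04.01: 05.03.03.02 not covered; Isolde agreement on 05.03.03: RVC < 60%. → 50%.
Line B: inorganic → 05.02; granular → 05.02.01; technical-grade → 05.02.01.01. Scheduled 35%. Fenwick agreement on 05.01.01.03: 05.02.01.01 not covered. → 35%.
Line C: pigment → 05.03; tablet form → 05.03.02; technical-grade → 05.03.02.03. Scheduled 20%. Eswyn agreement on 05.03.04.02: 05.03.02.03 not covered; anti-dumping (Eswyn, 05.03): +27%; total 20% + 27% = 47%. → 47%.
Line D: pigment → 05.03; tablet form → 05.03.02; crude → 05.03.02.01. Scheduled 13%. Eswyn agreement on 05.03.04.02: 05.03.02.01 not covered; anti-dumping (Eswyn, 05.03): +27%; total 13% + 27% = 40%. → 40%.
Sum: 50% + 35% + 47% + 40% = 172%.

172%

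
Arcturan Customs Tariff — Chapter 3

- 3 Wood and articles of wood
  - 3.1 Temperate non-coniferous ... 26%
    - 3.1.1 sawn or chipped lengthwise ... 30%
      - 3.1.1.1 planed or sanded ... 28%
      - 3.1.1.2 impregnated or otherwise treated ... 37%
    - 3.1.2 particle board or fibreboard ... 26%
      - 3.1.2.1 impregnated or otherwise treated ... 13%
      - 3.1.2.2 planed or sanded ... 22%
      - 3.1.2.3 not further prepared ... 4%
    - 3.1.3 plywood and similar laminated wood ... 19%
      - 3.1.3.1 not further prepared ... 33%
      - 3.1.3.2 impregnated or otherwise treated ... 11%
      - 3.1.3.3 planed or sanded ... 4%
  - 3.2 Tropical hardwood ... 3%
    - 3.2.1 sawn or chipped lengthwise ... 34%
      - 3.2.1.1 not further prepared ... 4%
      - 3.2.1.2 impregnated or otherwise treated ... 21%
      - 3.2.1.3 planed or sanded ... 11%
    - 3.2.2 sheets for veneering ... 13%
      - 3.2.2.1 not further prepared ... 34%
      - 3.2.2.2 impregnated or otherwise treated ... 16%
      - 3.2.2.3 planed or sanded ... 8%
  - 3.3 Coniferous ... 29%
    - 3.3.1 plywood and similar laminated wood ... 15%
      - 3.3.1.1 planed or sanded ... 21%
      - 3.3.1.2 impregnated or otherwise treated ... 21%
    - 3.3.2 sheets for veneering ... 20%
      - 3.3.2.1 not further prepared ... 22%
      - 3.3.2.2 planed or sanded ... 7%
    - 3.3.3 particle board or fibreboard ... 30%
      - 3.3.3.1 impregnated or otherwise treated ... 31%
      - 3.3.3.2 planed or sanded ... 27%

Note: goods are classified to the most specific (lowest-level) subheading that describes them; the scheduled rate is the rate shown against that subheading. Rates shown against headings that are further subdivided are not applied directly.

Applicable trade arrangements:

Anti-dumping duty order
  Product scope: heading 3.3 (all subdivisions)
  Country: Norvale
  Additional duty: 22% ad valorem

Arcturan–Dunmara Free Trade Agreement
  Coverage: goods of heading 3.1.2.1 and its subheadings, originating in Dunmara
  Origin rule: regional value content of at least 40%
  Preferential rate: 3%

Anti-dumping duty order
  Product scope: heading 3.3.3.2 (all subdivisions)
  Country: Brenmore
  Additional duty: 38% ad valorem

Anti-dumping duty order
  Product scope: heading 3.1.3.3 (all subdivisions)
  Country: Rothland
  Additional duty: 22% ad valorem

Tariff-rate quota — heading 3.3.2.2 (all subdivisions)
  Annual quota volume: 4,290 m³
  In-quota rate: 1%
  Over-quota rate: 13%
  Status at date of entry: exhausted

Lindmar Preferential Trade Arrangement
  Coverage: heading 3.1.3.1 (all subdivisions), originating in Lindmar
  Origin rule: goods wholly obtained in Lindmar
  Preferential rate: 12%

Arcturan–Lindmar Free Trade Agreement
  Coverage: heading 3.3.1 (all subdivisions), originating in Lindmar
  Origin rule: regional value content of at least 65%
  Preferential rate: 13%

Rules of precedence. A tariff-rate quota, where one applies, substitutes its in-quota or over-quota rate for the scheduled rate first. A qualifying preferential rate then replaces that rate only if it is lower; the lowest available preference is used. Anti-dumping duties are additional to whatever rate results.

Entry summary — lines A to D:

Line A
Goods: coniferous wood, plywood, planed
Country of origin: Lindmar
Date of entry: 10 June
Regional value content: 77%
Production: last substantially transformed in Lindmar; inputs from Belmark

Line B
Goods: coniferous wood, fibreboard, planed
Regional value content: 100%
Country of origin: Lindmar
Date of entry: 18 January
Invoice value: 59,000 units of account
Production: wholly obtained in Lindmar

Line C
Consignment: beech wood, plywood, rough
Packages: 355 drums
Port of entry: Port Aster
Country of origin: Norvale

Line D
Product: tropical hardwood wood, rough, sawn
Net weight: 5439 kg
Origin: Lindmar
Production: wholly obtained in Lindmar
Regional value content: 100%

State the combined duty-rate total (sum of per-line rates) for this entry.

77%

Line A: coniferous → 3.3; plywood → 3.3.1; planed → 3.3.1.1. Scheduled 21%. Lindmar agreement on 3.1.3.1: 3.3.1.1 not covered; Lindmar agreement on 3.3.1: RVC ≥ 65% → 13% available; preferential 13%. → 13%.
Line B: coniferous → 3.3; fibreboard → 3.3.3; planed → 3.3.3.2. Scheduled 27%. Lindmar agreement on 3.1.3.1: 3.3.3.2 not covered; Lindmar agreement on 3.3.1: 3.3.3.2 not covered. → 27%.
Line C: beech → 3.1; plywood → 3.1.3; rough → 3.1.3.1. Scheduled 33%. No special measure applies. → 33%.
Line D: tropical hardwood → 3.2; sawn → 3.2.1; rough → 3.2.1.1. Scheduled 4%. Lindmar agreement on 3.1.3.1: 3.2.1.1 not covered; Lindmar agreement on 3.3.1: 3.2.1.1 not covered. → 4%.
Sum: 13% + 27% + 33% + 4% = 77%.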